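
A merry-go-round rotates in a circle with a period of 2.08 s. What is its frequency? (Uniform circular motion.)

f = 1/T = 1/2.08 = 0.4808 Hz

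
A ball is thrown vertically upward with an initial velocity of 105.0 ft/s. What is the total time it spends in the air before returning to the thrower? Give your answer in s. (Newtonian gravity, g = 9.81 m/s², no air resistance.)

v₀ = 105.0 ft/s × 0.3048 = 32.004 m/s
t_total = 2 × v₀ / g = 2 × 32.004 / 9.81 = 6.525 s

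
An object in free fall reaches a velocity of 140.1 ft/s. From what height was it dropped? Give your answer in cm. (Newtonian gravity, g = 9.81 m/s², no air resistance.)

v = 140.1 ft/s × 0.3048 = 42.7025 m/s
h = v² / (2g) = 42.7025² / (2 × 9.81) = 92.9411 m
h = 92.9411 m / 0.01 = 9294 cm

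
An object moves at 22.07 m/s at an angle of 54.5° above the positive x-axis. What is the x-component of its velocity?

vₓ = v cos(θ) = 22.07 × cos(54.5°) = 12.82 m/s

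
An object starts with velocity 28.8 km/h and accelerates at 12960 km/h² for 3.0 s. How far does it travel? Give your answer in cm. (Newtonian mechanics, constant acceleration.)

v₀ = 28.8 km/h × 0.2777777777777778 = 8.0 m/s
a = 12960 km/h² × 7.716049382716049e-05 = 1.0 m/s²
d = v₀ × t + ½ × a × t² = 8.0 × 3.0 + 0.5 × 1.0 × 3.0² = 28.5 m
d = 28.5 m / 0.01 = 2850 cm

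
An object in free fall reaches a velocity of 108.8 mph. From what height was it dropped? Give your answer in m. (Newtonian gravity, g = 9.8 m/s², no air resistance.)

v = 108.8 mph × 0.44704 = 48.638 m/s
h = v² / (2g) = 48.638² / (2 × 9.8) = 120.7 m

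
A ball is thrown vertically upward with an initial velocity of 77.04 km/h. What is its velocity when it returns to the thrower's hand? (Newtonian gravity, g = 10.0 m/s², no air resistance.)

By conservation of energy (no air resistance), the ball returns to the throw height with the same speed as launch, but directed downward.
|v_ground| = v₀ = 77.04 km/h
v_ground = 77.04 km/h (downward)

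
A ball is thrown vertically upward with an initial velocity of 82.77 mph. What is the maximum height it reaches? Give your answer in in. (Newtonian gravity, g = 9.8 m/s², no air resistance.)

v₀ = 82.77 mph × 0.44704 = 37.0015 m/s
h_max = v₀² / (2g) = 37.0015² / (2 × 9.8) = 1369.11 / 19.6 = 69.8526 m
h_max = 69.8526 m / 0.0254 = 2750 in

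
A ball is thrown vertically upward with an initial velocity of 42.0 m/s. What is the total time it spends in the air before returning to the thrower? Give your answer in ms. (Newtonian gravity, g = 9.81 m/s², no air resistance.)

t_total = 2 × v₀ / g = 2 × 42.0 / 9.81 = 8.56269 s
t_total = 8.56269 s / 0.001 = 8563 ms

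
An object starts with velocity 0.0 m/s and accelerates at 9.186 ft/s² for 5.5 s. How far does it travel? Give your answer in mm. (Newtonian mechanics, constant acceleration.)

a = 9.186 ft/s² × 0.3048 = 2.79989 m/s²
d = v₀ × t + ½ × a × t² = 0.0 × 5.5 + 0.5 × 2.79989 × 5.5² = 42.3483 m
d = 42.3483 m / 0.001 = 42350 mm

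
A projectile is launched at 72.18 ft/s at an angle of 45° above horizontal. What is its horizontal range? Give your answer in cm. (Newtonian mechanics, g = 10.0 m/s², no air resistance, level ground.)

v₀ = 72.18 ft/s × 0.3048 = 22.0005 m/s
R = v₀² × sin(2θ) / g = 22.0005² × sin(2 × 45°) / 10.0 = 484.022 × 1.0 / 10.0 = 48.4022 m
R = 48.4022 m / 0.01 = 4840 cm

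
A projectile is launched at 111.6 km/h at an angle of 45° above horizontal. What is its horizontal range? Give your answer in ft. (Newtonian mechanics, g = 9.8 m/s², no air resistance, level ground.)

v₀ = 111.6 km/h × 0.2777777777777778 = 31.0 m/s
R = v₀² × sin(2θ) / g = 31.0² × sin(2 × 45°) / 9.8 = 961.0 × 1.0 / 9.8 = 98.0612 m
R = 98.0612 m / 0.3048 = 321.7 ft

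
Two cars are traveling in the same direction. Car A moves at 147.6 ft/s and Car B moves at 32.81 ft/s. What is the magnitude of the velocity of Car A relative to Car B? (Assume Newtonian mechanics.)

v_rel = |v_A - v_B| = |147.6 - 32.81| = 114.79 ft/s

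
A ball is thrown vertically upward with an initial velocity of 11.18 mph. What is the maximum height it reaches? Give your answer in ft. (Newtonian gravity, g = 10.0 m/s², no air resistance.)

v₀ = 11.18 mph × 0.44704 = 4.99791 m/s
h_max = v₀² / (2g) = 4.99791² / (2 × 10.0) = 24.9791 / 20.0 = 1.24896 m
h_max = 1.24896 m / 0.3048 = 4.098 ft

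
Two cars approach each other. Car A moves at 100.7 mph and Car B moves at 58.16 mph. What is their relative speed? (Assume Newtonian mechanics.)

v_rel = v_A + v_B = 100.7 + 58.16 = 158.86 mph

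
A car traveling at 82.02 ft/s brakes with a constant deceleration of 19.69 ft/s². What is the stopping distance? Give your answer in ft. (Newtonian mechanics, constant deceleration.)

v₀ = 82.02 ft/s × 0.3048 = 24.9997 m/s
a = 19.69 ft/s² × 0.3048 = 6.00151 m/s²
d = v₀² / (2a) = 24.9997² / (2 × 6.00151) = 624.985 / 12.003 = 52.0691 m
d = 52.0691 m / 0.3048 = 170.8 ft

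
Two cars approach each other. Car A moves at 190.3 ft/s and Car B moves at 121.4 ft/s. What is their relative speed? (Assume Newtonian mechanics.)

v_rel = v_A + v_B = 190.3 + 121.4 = 311.7 ft/s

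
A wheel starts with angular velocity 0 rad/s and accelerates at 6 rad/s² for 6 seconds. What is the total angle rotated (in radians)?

θ = ω₀t + ½αt² = 0×6 + ½×6×6² = 108.0 rad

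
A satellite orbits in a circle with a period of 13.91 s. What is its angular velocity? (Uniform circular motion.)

ω = 2π/T = 2π/13.91 = 0.4517 rad/s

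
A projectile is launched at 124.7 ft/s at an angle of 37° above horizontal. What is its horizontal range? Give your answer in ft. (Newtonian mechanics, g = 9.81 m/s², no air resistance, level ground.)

v₀ = 124.7 ft/s × 0.3048 = 38.0086 m/s
R = v₀² × sin(2θ) / g = 38.0086² × sin(2 × 37°) / 9.81 = 1444.65 × 0.961262 / 9.81 = 141.558 m
R = 141.558 m / 0.3048 = 464.4 ft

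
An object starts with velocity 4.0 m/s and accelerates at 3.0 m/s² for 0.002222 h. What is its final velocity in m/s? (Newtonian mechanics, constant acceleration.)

t = 0.002222 h × 3600.0 = 7.9992 s
v = v₀ + a × t = 4.0 + 3.0 × 7.9992 = 28.0 m/s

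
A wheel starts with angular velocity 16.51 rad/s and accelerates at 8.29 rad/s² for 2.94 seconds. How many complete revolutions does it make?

θ = ω₀t + ½αt² = 16.51×2.94 + ½×8.29×2.94² = 84.367122 rad
Total revolutions = θ/(2π) = 84.367122/(2π) = 13.43
Complete revolutions = ⌊13.43⌋ = 13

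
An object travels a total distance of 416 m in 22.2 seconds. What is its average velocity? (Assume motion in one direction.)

v_avg = Δd / Δt = 416 / 22.2 = 18.74 m/s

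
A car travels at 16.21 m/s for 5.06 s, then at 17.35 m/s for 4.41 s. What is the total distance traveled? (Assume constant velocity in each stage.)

d₁ = v₁t₁ = 16.21 × 5.06 = 82.0226 m
d₂ = v₂t₂ = 17.35 × 4.41 = 76.5135 m
d_total = 82.0226 + 76.5135 = 158.54 m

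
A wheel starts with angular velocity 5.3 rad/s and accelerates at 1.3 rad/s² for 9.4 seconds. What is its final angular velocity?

ω = ω₀ + αt = 5.3 + 1.3 × 9.4 = 17.52 rad/s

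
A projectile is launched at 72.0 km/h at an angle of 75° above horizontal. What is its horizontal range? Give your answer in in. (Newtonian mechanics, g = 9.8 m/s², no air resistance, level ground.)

v₀ = 72.0 km/h × 0.2777777777777778 = 20.0 m/s
R = v₀² × sin(2θ) / g = 20.0² × sin(2 × 75°) / 9.8 = 400.0 × 0.5 / 9.8 = 20.4082 m
R = 20.4082 m / 0.0254 = 803.5 in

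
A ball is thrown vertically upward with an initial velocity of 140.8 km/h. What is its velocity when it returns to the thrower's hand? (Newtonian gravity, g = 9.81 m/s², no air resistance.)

By conservation of energy (no air resistance), the ball returns to the throw height with the same speed as launch, but directed downward.
|v_ground| = v₀ = 140.8 km/h
v_ground = 140.8 km/h (downward)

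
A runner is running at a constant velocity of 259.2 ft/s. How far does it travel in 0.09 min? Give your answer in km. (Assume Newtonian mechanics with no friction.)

v = 259.2 ft/s × 0.3048 = 79.0042 m/s
t = 0.09 min × 60.0 = 5.4 s
d = v × t = 79.0042 × 5.4 = 426.623 m
d = 426.623 m / 1000.0 = 0.4266 km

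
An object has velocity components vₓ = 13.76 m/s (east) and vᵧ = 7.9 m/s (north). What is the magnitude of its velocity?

|v| = √(vₓ² + vᵧ²) = √(13.76² + 7.9²) = √(251.7476) = 15.87 m/s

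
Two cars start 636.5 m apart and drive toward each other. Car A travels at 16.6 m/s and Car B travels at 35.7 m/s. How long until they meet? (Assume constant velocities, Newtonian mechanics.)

Combined speed: v_combined = 16.6 + 35.7 = 52.3 m/s
Time to meet: t = d/v_combined = 636.5/52.3 = 12.17 s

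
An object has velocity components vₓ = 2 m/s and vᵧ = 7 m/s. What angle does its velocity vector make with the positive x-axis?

θ = arctan(vᵧ/vₓ) = arctan(7/2) = 74.05°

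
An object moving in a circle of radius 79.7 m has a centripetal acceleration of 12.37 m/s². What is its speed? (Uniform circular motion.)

v = √(a_c × r) = √(12.37 × 79.7) = 31.4 m/s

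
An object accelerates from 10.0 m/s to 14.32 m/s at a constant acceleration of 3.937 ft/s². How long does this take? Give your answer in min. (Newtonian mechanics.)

a = 3.937 ft/s² × 0.3048 = 1.2 m/s²
t = (v - v₀) / a = (14.32 - 10.0) / 1.2 = 3.6 s
t = 3.6 s / 60.0 = 0.06 min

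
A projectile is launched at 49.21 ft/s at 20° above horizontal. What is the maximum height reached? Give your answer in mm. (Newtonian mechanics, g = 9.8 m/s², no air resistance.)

v₀ = 49.21 ft/s × 0.3048 = 14.9992 m/s
H = v₀² × sin²(θ) / (2g) = 14.9992² × sin(20°)² / (2 × 9.8) = 224.976 × 0.116978 / 19.6 = 1.34272 m
H = 1.34272 m / 0.001 = 1343 mm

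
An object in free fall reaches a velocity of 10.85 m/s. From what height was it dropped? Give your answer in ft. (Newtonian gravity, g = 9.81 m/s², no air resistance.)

h = v² / (2g) = 10.85² / (2 × 9.81) = 6.00013 m
h = 6.00013 m / 0.3048 = 19.69 ft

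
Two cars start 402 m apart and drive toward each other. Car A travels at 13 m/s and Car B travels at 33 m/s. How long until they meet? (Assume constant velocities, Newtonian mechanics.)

Combined speed: v_combined = 13 + 33 = 46 m/s
Time to meet: t = d/v_combined = 402/46 = 8.74 s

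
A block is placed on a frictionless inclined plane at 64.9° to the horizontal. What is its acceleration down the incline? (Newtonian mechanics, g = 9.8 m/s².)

a = g sin(θ) = 9.8 × sin(64.9°) = 9.8 × 0.9056 = 8.87 m/s²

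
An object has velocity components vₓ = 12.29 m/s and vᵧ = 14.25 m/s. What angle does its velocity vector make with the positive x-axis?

θ = arctan(vᵧ/vₓ) = arctan(14.25/12.29) = 49.22°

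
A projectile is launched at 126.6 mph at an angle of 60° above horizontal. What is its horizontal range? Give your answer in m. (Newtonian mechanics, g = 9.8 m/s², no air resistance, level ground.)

v₀ = 126.6 mph × 0.44704 = 56.5953 m/s
R = v₀² × sin(2θ) / g = 56.5953² × sin(2 × 60°) / 9.8 = 3203.03 × 0.866025 / 9.8 = 283.1 m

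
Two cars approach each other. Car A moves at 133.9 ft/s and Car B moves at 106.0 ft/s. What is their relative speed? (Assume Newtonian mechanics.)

v_rel = v_A + v_B = 133.9 + 106.0 = 239.9 ft/s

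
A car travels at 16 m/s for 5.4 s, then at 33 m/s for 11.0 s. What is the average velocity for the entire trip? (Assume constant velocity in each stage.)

d₁ = v₁t₁ = 16 × 5.4 = 86.4 m
d₂ = v₂t₂ = 33 × 11.0 = 363.0 m
d_total = 449.4 m, t_total = 16.4 s
v_avg = d_total/t_total = 449.4/16.4 = 27.4 m/s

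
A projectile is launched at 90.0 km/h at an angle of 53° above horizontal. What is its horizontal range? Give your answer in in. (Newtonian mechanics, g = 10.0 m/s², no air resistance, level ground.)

v₀ = 90.0 km/h × 0.2777777777777778 = 25.0 m/s
R = v₀² × sin(2θ) / g = 25.0² × sin(2 × 53°) / 10.0 = 625.0 × 0.961262 / 10.0 = 60.0789 m
R = 60.0789 m / 0.0254 = 2365 in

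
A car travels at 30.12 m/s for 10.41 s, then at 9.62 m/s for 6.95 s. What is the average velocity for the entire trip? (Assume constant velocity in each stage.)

d₁ = v₁t₁ = 30.12 × 10.41 = 313.5492 m
d₂ = v₂t₂ = 9.62 × 6.95 = 66.859 m
d_total = 380.4082 m, t_total = 17.36 s
v_avg = d_total/t_total = 380.4082/17.36 = 21.91 m/s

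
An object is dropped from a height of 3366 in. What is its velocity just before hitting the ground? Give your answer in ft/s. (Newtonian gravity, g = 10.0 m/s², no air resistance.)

h = 3366 in × 0.0254 = 85.4964 m
v = √(2gh) = √(2 × 10.0 × 85.4964) = 41.3513 m/s
v = 41.3513 m/s / 0.3048 = 135.7 ft/s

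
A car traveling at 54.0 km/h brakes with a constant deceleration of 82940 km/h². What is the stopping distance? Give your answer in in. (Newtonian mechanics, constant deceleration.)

v₀ = 54.0 km/h × 0.2777777777777778 = 15.0 m/s
a = 82940 km/h² × 7.716049382716049e-05 = 6.39969 m/s²
d = v₀² / (2a) = 15.0² / (2 × 6.39969) = 225.0 / 12.7994 = 17.5789 m
d = 17.5789 m / 0.0254 = 692.1 in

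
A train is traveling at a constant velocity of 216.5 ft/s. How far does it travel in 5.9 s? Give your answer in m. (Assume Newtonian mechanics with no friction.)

v = 216.5 ft/s × 0.3048 = 65.9892 m/s
d = v × t = 65.9892 × 5.9 = 389.3 m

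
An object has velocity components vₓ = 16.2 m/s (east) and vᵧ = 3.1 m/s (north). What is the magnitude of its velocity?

|v| = √(vₓ² + vᵧ²) = √(16.2² + 3.1²) = √(272.05) = 16.49 m/s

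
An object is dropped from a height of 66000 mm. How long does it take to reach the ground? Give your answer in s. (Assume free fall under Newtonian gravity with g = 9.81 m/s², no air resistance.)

h = 66000 mm × 0.001 = 66.0 m
t = √(2h/g) = √(2 × 66.0 / 9.81) = 3.668 s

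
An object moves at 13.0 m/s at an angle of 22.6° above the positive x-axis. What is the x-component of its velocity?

vₓ = v cos(θ) = 13.0 × cos(22.6°) = 12.0 m/s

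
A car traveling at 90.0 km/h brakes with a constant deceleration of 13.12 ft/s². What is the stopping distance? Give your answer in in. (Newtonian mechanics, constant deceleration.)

v₀ = 90.0 km/h × 0.2777777777777778 = 25.0 m/s
a = 13.12 ft/s² × 0.3048 = 3.99898 m/s²
d = v₀² / (2a) = 25.0² / (2 × 3.99898) = 625.0 / 7.99796 = 78.1449 m
d = 78.1449 m / 0.0254 = 3077 in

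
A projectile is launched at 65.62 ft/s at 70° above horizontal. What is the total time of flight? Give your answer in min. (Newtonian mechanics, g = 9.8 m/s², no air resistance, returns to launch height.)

v₀ = 65.62 ft/s × 0.3048 = 20.001 m/s
T = 2 × v₀ × sin(θ) / g = 2 × 20.001 × sin(70°) / 9.8 = 2 × 20.001 × 0.939693 / 9.8 = 3.83567 s
T = 3.83567 s / 60.0 = 0.06393 min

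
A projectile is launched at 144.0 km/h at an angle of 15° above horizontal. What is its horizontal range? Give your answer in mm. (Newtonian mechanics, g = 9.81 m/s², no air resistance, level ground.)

v₀ = 144.0 km/h × 0.2777777777777778 = 40.0 m/s
R = v₀² × sin(2θ) / g = 40.0² × sin(2 × 15°) / 9.81 = 1600.0 × 0.5 / 9.81 = 81.5494 m
R = 81.5494 m / 0.001 = 81550 mm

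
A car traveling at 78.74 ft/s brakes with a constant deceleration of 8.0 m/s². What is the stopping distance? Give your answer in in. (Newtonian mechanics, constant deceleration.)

v₀ = 78.74 ft/s × 0.3048 = 24.0 m/s
d = v₀² / (2a) = 24.0² / (2 × 8.0) = 576.0 / 16.0 = 36.0 m
d = 36.0 m / 0.0254 = 1417 in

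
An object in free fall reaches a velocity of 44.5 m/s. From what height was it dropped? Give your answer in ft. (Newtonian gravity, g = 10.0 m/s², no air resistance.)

h = v² / (2g) = 44.5² / (2 × 10.0) = 99.0125 m
h = 99.0125 m / 0.3048 = 324.8 ft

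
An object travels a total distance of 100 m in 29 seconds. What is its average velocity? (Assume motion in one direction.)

v_avg = Δd / Δt = 100 / 29 = 3.45 m/s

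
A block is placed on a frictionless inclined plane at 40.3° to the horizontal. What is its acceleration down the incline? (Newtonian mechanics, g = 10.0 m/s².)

a = g sin(θ) = 10.0 × sin(40.3°) = 10.0 × 0.6468 = 6.47 m/s²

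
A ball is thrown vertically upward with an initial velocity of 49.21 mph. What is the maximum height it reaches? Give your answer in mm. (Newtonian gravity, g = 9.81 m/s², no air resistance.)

v₀ = 49.21 mph × 0.44704 = 21.9988 m/s
h_max = v₀² / (2g) = 21.9988² / (2 × 9.81) = 483.947 / 19.62 = 24.666 m
h_max = 24.666 m / 0.001 = 24670 mm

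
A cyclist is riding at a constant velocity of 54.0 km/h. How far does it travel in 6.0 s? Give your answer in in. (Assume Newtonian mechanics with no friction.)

v = 54.0 km/h × 0.2777777777777778 = 15.0 m/s
d = v × t = 15.0 × 6.0 = 90.0 m
d = 90.0 m / 0.0254 = 3543 in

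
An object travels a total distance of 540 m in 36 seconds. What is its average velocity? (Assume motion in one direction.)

v_avg = Δd / Δt = 540 / 36 = 15.0 m/s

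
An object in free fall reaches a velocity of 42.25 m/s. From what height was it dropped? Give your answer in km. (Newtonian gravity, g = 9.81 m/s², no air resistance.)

h = v² / (2g) = 42.25² / (2 × 9.81) = 90.9818 m
h = 90.9818 m / 1000.0 = 0.09098 km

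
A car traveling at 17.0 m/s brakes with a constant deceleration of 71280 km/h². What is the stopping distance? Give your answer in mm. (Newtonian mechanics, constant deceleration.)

a = 71280 km/h² × 7.716049382716049e-05 = 5.5 m/s²
d = v₀² / (2a) = 17.0² / (2 × 5.5) = 289.0 / 11.0 = 26.2727 m
d = 26.2727 m / 0.001 = 26270 mm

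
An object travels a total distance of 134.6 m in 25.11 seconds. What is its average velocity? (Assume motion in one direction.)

v_avg = Δd / Δt = 134.6 / 25.11 = 5.36 m/s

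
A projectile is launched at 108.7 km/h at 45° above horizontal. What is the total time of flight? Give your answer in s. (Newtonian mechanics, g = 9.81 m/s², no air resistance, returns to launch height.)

v₀ = 108.7 km/h × 0.2777777777777778 = 30.1944 m/s
T = 2 × v₀ × sin(θ) / g = 2 × 30.1944 × sin(45°) / 9.81 = 2 × 30.1944 × 0.707107 / 9.81 = 4.353 s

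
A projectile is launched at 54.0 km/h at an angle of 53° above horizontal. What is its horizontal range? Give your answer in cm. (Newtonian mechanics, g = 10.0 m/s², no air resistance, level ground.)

v₀ = 54.0 km/h × 0.2777777777777778 = 15.0 m/s
R = v₀² × sin(2θ) / g = 15.0² × sin(2 × 53°) / 10.0 = 225.0 × 0.961262 / 10.0 = 21.6284 m
R = 21.6284 m / 0.01 = 2163 cm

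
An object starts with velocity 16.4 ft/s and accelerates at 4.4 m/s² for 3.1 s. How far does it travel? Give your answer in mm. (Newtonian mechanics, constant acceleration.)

v₀ = 16.4 ft/s × 0.3048 = 4.99872 m/s
d = v₀ × t + ½ × a × t² = 4.99872 × 3.1 + 0.5 × 4.4 × 3.1² = 36.638 m
d = 36.638 m / 0.001 = 36640 mm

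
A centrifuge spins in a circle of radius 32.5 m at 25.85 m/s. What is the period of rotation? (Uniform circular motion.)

T = 2πr/v = 2π×32.5/25.85 = 7.9 s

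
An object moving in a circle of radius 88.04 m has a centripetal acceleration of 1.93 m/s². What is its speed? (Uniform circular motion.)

v = √(a_c × r) = √(1.93 × 88.04) = 13.04 m/s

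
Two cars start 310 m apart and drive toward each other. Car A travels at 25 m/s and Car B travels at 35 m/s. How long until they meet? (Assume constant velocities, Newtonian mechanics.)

Combined speed: v_combined = 25 + 35 = 60 m/s
Time to meet: t = d/v_combined = 310/60 = 5.17 s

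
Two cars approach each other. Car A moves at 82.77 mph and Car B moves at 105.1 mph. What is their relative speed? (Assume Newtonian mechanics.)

v_rel = v_A + v_B = 82.77 + 105.1 = 187.87 mph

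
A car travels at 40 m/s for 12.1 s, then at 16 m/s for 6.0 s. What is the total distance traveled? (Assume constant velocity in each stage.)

d₁ = v₁t₁ = 40 × 12.1 = 484.0 m
d₂ = v₂t₂ = 16 × 6.0 = 96.0 m
d_total = 484.0 + 96.0 = 580.0 m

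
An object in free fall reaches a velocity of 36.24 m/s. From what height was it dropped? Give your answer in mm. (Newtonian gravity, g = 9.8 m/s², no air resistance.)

h = v² / (2g) = 36.24² / (2 × 9.8) = 67.007 m
h = 67.007 m / 0.001 = 67010 mm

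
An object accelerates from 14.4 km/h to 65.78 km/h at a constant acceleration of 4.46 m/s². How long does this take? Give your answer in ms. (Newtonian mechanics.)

v₀ = 14.4 km/h × 0.2777777777777778 = 4.0 m/s
v = 65.78 km/h × 0.2777777777777778 = 18.2722 m/s
t = (v - v₀) / a = (18.2722 - 4.0) / 4.46 = 3.20004 s
t = 3.20004 s / 0.001 = 3200 ms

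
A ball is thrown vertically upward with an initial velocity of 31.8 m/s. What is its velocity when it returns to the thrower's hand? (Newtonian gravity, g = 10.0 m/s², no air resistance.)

By conservation of energy (no air resistance), the ball returns to the throw height with the same speed as launch, but directed downward.
|v_ground| = v₀ = 31.8 m/s
v_ground = 31.8 m/s (downward)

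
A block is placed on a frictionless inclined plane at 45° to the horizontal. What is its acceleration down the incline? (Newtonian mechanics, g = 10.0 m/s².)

a = g sin(θ) = 10.0 × sin(45°) = 10.0 × 0.7071 = 7.07 m/s²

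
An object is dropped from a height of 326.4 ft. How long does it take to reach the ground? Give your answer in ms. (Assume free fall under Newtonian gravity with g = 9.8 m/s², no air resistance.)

h = 326.4 ft × 0.3048 = 99.4867 m
t = √(2h/g) = √(2 × 99.4867 / 9.8) = 4.50593 s
t = 4.50593 s / 0.001 = 4506 ms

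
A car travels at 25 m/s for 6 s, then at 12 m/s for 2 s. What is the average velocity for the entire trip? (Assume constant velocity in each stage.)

d₁ = v₁t₁ = 25 × 6 = 150 m
d₂ = v₂t₂ = 12 × 2 = 24 m
d_total = 174 m, t_total = 8 s
v_avg = d_total/t_total = 174/8 = 21.75 m/s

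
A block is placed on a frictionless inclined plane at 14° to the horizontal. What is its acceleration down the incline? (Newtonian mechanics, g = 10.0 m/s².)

a = g sin(θ) = 10.0 × sin(14°) = 10.0 × 0.2419 = 2.42 m/s²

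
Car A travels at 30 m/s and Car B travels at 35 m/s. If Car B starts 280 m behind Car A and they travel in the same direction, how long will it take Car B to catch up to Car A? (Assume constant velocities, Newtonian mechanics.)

Relative speed: v_rel = 35 - 30 = 5 m/s
Time to catch: t = d₀/v_rel = 280/5 = 56.0 s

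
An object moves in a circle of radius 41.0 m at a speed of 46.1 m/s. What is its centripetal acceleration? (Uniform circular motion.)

a_c = v²/r = 46.1²/41.0 = 2125.21/41.0 = 51.83 m/s²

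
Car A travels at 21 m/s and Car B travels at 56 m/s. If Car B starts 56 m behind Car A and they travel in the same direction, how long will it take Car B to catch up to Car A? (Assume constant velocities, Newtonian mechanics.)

Relative speed: v_rel = 56 - 21 = 35 m/s
Time to catch: t = d₀/v_rel = 56/35 = 1.6 s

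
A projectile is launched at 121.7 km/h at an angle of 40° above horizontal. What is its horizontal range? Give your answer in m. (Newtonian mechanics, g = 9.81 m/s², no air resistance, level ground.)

v₀ = 121.7 km/h × 0.2777777777777778 = 33.8056 m/s
R = v₀² × sin(2θ) / g = 33.8056² × sin(2 × 40°) / 9.81 = 1142.82 × 0.984808 / 9.81 = 114.7 m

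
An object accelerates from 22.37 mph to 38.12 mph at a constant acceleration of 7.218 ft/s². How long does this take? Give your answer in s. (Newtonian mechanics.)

v₀ = 22.37 mph × 0.44704 = 10.0003 m/s
v = 38.12 mph × 0.44704 = 17.0412 m/s
a = 7.218 ft/s² × 0.3048 = 2.20005 m/s²
t = (v - v₀) / a = (17.0412 - 10.0003) / 2.20005 = 3.2 s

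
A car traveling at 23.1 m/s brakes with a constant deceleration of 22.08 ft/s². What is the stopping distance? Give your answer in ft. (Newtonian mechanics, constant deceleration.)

a = 22.08 ft/s² × 0.3048 = 6.72998 m/s²
d = v₀² / (2a) = 23.1² / (2 × 6.72998) = 533.61 / 13.46 = 39.6441 m
d = 39.6441 m / 0.3048 = 130.1 ft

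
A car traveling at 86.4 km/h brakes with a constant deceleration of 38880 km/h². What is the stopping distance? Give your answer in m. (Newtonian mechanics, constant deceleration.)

v₀ = 86.4 km/h × 0.2777777777777778 = 24.0 m/s
a = 38880 km/h² × 7.716049382716049e-05 = 3.0 m/s²
d = v₀² / (2a) = 24.0² / (2 × 3.0) = 576.0 / 6.0 = 96.0 m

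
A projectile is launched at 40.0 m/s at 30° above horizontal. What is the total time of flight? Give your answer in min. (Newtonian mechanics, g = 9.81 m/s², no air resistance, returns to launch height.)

T = 2 × v₀ × sin(θ) / g = 2 × 40.0 × sin(30°) / 9.81 = 2 × 40.0 × 0.5 / 9.81 = 4.07747 s
T = 4.07747 s / 60.0 = 0.06796 min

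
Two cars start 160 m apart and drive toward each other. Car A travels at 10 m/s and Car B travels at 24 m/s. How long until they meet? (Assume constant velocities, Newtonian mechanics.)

Combined speed: v_combined = 10 + 24 = 34 m/s
Time to meet: t = d/v_combined = 160/34 = 4.71 s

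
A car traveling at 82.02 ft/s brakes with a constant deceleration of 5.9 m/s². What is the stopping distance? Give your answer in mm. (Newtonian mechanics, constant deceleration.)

v₀ = 82.02 ft/s × 0.3048 = 24.9997 m/s
d = v₀² / (2a) = 24.9997² / (2 × 5.9) = 624.985 / 11.8 = 52.9648 m
d = 52.9648 m / 0.001 = 52960 mm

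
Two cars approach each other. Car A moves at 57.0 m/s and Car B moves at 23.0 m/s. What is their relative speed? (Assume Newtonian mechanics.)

v_rel = v_A + v_B = 57.0 + 23.0 = 80.0 m/s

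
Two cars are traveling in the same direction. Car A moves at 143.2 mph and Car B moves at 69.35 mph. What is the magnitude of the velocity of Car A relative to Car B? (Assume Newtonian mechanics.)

v_rel = |v_A - v_B| = |143.2 - 69.35| = 73.85 mph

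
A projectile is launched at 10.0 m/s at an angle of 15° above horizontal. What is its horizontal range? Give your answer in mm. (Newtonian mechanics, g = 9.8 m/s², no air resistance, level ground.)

R = v₀² × sin(2θ) / g = 10.0² × sin(2 × 15°) / 9.8 = 100.0 × 0.5 / 9.8 = 5.10204 m
R = 5.10204 m / 0.001 = 5102 mm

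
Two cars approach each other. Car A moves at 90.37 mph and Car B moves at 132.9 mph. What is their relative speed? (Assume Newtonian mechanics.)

v_rel = v_A + v_B = 90.37 + 132.9 = 223.27 mph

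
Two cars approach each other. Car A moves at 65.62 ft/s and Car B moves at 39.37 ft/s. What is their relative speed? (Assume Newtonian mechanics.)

v_rel = v_A + v_B = 65.62 + 39.37 = 104.99 ft/s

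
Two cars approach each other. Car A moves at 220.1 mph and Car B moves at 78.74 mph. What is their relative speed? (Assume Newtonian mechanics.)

v_rel = v_A + v_B = 220.1 + 78.74 = 298.84 mph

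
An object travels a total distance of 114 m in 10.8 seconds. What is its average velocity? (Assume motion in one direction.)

v_avg = Δd / Δt = 114 / 10.8 = 10.56 m/s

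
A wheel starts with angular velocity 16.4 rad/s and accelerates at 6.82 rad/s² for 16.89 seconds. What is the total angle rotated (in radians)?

θ = ω₀t + ½αt² = 16.4×16.89 + ½×6.82×16.89² = 1249.77 rad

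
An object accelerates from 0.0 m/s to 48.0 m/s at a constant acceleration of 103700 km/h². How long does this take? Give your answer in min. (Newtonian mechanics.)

a = 103700 km/h² × 7.716049382716049e-05 = 8.00154 m/s²
t = (v - v₀) / a = (48.0 - 0.0) / 8.00154 = 5.99885 s
t = 5.99885 s / 60.0 = 0.09998 min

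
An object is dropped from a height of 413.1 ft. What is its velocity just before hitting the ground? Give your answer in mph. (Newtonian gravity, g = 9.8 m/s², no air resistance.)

h = 413.1 ft × 0.3048 = 125.913 m
v = √(2gh) = √(2 × 9.8 × 125.913) = 49.6779 m/s
v = 49.6779 m/s / 0.44704 = 111.1 mph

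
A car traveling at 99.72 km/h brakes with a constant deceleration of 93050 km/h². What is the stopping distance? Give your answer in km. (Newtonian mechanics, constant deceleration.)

v₀ = 99.72 km/h × 0.2777777777777778 = 27.7 m/s
a = 93050 km/h² × 7.716049382716049e-05 = 7.17978 m/s²
d = v₀² / (2a) = 27.7² / (2 × 7.17978) = 767.29 / 14.3596 = 53.4339 m
d = 53.4339 m / 1000.0 = 0.05343 km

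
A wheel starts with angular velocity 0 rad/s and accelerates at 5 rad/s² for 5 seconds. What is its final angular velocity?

ω = ω₀ + αt = 0 + 5 × 5 = 25 rad/s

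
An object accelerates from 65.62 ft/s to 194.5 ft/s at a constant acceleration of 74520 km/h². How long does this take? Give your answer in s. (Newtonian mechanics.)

v₀ = 65.62 ft/s × 0.3048 = 20.001 m/s
v = 194.5 ft/s × 0.3048 = 59.2836 m/s
a = 74520 km/h² × 7.716049382716049e-05 = 5.75 m/s²
t = (v - v₀) / a = (59.2836 - 20.001) / 5.75 = 6.832 s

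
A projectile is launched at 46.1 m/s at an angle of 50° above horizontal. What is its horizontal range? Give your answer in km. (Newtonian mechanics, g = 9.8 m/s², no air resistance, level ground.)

R = v₀² × sin(2θ) / g = 46.1² × sin(2 × 50°) / 9.8 = 2125.21 × 0.984808 / 9.8 = 213.564 m
R = 213.564 m / 1000.0 = 0.2136 km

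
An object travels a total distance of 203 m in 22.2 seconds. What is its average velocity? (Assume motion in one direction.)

v_avg = Δd / Δt = 203 / 22.2 = 9.14 m/s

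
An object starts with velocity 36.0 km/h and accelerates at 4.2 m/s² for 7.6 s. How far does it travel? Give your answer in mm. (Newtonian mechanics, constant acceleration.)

v₀ = 36.0 km/h × 0.2777777777777778 = 10.0 m/s
d = v₀ × t + ½ × a × t² = 10.0 × 7.6 + 0.5 × 4.2 × 7.6² = 197.296 m
d = 197.296 m / 0.001 = 197300 mm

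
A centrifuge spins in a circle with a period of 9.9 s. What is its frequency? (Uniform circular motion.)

f = 1/T = 1/9.9 = 0.101 Hz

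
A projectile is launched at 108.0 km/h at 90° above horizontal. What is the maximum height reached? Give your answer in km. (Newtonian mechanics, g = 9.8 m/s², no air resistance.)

v₀ = 108.0 km/h × 0.2777777777777778 = 30.0 m/s
H = v₀² × sin²(θ) / (2g) = 30.0² × sin(90°)² / (2 × 9.8) = 900.0 × 1.0 / 19.6 = 45.9184 m
H = 45.9184 m / 1000.0 = 0.04592 km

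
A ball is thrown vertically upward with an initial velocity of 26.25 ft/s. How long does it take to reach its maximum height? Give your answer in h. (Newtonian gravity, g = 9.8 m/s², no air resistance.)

v₀ = 26.25 ft/s × 0.3048 = 8.001 m/s
t_up = v₀ / g = 8.001 / 9.8 = 0.816429 s
t_up = 0.816429 s / 3600.0 = 0.0002268 h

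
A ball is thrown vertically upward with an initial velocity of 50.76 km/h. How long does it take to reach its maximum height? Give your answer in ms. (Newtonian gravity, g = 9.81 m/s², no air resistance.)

v₀ = 50.76 km/h × 0.2777777777777778 = 14.1 m/s
t_up = v₀ / g = 14.1 / 9.81 = 1.43731 s
t_up = 1.43731 s / 0.001 = 1437 ms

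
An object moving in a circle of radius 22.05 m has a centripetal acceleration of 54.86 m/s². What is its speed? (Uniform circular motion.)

v = √(a_c × r) = √(54.86 × 22.05) = 34.78 m/s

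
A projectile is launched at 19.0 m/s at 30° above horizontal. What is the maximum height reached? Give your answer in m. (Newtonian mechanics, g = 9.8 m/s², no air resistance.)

H = v₀² × sin²(θ) / (2g) = 19.0² × sin(30°)² / (2 × 9.8) = 361.0 × 0.25 / 19.6 = 4.605 m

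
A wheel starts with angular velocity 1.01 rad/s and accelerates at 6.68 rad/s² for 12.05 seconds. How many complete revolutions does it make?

θ = ω₀t + ½αt² = 1.01×12.05 + ½×6.68×12.05² = 497.14685 rad
Total revolutions = θ/(2π) = 497.14685/(2π) = 79.12
Complete revolutions = ⌊79.12⌋ = 79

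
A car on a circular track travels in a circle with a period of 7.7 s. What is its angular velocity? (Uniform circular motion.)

ω = 2π/T = 2π/7.7 = 0.816 rad/s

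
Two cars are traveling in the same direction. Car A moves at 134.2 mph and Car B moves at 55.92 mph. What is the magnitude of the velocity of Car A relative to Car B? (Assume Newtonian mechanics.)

v_rel = |v_A - v_B| = |134.2 - 55.92| = 78.28 mph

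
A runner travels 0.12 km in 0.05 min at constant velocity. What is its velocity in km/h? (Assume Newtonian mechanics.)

d = 0.12 km × 1000.0 = 120.0 m
t = 0.05 min × 60.0 = 3.0 s
v = d / t = 120.0 / 3.0 = 40.0 m/s
v = 40.0 m/s / 0.2777777777777778 = 144.0 km/h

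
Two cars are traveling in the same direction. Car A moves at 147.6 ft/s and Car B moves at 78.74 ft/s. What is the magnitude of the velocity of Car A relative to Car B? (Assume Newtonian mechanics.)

v_rel = |v_A - v_B| = |147.6 - 78.74| = 68.86 ft/s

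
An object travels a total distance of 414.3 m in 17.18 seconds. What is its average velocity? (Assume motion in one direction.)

v_avg = Δd / Δt = 414.3 / 17.18 = 24.12 m/s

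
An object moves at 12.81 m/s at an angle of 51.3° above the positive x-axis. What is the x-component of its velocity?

vₓ = v cos(θ) = 12.81 × cos(51.3°) = 8.01 m/s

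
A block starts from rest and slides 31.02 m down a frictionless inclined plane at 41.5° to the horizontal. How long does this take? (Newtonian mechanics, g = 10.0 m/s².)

a = g sin(θ) = 10.0 × sin(41.5°) = 6.6262 m/s²
t = √(2d/a) = √(2 × 31.02 / 6.6262) = 3.06 s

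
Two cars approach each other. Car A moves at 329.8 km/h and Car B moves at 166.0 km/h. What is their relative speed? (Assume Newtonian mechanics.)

v_rel = v_A + v_B = 329.8 + 166.0 = 495.8 km/h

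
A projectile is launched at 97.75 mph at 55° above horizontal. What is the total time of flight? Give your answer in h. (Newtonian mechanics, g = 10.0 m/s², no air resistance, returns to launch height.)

v₀ = 97.75 mph × 0.44704 = 43.6982 m/s
T = 2 × v₀ × sin(θ) / g = 2 × 43.6982 × sin(55°) / 10.0 = 2 × 43.6982 × 0.819152 / 10.0 = 7.15909 s
T = 7.15909 s / 3600.0 = 0.001989 h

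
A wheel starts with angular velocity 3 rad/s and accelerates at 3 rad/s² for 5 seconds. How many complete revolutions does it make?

θ = ω₀t + ½αt² = 3×5 + ½×3×5² = 52.5 rad
Total revolutions = θ/(2π) = 52.5/(2π) = 8.36
Complete revolutions = ⌊8.36⌋ = 8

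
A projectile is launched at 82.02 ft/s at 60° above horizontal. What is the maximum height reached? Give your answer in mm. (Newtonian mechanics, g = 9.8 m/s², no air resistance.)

v₀ = 82.02 ft/s × 0.3048 = 24.9997 m/s
H = v₀² × sin²(θ) / (2g) = 24.9997² × sin(60°)² / (2 × 9.8) = 624.985 × 0.75 / 19.6 = 23.9152 m
H = 23.9152 m / 0.001 = 23920 mm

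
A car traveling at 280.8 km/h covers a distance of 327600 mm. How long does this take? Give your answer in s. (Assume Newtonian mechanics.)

d = 327600 mm × 0.001 = 327.6 m
v = 280.8 km/h × 0.2777777777777778 = 78.0 m/s
t = d / v = 327.6 / 78.0 = 4.2 s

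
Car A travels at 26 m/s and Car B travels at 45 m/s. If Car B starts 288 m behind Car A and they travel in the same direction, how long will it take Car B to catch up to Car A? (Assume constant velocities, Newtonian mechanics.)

Relative speed: v_rel = 45 - 26 = 19 m/s
Time to catch: t = d₀/v_rel = 288/19 = 15.16 s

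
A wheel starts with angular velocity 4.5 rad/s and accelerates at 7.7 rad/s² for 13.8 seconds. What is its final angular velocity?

ω = ω₀ + αt = 4.5 + 7.7 × 13.8 = 110.76 rad/s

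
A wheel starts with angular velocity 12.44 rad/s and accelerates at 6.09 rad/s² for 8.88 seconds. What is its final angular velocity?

ω = ω₀ + αt = 12.44 + 6.09 × 8.88 = 66.52 rad/s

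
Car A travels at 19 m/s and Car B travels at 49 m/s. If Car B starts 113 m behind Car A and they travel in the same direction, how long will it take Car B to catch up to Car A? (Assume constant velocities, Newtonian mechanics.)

Relative speed: v_rel = 49 - 19 = 30 m/s
Time to catch: t = d₀/v_rel = 113/30 = 3.77 s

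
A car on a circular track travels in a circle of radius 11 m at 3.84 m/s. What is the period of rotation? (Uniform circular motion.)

T = 2πr/v = 2π×11/3.84 = 18.0 s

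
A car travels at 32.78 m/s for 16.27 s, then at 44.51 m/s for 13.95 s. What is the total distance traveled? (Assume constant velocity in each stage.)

d₁ = v₁t₁ = 32.78 × 16.27 = 533.3306 m
d₂ = v₂t₂ = 44.51 × 13.95 = 620.9145 m
d_total = 533.3306 + 620.9145 = 1154.25 m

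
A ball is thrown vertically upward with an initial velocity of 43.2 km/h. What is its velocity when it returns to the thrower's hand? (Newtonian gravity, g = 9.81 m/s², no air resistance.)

By conservation of energy (no air resistance), the ball returns to the throw height with the same speed as launch, but directed downward.
|v_ground| = v₀ = 43.2 km/h
v_ground = 43.2 km/h (downward)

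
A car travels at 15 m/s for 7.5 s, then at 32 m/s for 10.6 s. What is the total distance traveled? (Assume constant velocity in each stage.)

d₁ = v₁t₁ = 15 × 7.5 = 112.5 m
d₂ = v₂t₂ = 32 × 10.6 = 339.2 m
d_total = 112.5 + 339.2 = 451.7 m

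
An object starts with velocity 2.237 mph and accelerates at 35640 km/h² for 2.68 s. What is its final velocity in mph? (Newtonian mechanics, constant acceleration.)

v₀ = 2.237 mph × 0.44704 = 1.00003 m/s
a = 35640 km/h² × 7.716049382716049e-05 = 2.75 m/s²
v = v₀ + a × t = 1.00003 + 2.75 × 2.68 = 8.37003 m/s
v = 8.37003 m/s / 0.44704 = 18.72 mph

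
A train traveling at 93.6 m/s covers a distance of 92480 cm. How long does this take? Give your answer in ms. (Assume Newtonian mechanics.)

d = 92480 cm × 0.01 = 924.8 m
t = d / v = 924.8 / 93.6 = 9.88034 s
t = 9.88034 s / 0.001 = 9880 ms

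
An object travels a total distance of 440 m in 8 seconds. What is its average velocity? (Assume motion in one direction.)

v_avg = Δd / Δt = 440 / 8 = 55.0 m/s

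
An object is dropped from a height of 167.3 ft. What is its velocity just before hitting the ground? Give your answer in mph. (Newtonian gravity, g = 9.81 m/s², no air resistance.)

h = 167.3 ft × 0.3048 = 50.993 m
v = √(2gh) = √(2 × 9.81 × 50.993) = 31.6304 m/s
v = 31.6304 m/s / 0.44704 = 70.76 mph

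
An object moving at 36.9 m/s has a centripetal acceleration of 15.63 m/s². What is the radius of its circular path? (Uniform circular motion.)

r = v²/a_c = 36.9²/15.63 = 87.12 m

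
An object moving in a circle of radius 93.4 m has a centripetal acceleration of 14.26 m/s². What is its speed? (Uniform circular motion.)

v = √(a_c × r) = √(14.26 × 93.4) = 36.49 m/s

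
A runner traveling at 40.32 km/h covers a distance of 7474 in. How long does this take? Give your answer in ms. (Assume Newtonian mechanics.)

d = 7474 in × 0.0254 = 189.84 m
v = 40.32 km/h × 0.2777777777777778 = 11.2 m/s
t = d / v = 189.84 / 11.2 = 16.95 s
t = 16.95 s / 0.001 = 16950 ms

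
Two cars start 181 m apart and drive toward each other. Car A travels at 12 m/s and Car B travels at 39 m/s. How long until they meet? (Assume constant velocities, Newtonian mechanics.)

Combined speed: v_combined = 12 + 39 = 51 m/s
Time to meet: t = d/v_combined = 181/51 = 3.55 s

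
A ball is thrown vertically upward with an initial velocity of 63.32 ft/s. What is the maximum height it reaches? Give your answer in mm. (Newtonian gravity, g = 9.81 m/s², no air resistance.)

v₀ = 63.32 ft/s × 0.3048 = 19.29994 m/s
h_max = v₀² / (2g) = 19.29994² / (2 × 9.81) = 372.4877 / 19.62 = 18.9851 m
h_max = 18.9851 m / 0.001 = 18990 mm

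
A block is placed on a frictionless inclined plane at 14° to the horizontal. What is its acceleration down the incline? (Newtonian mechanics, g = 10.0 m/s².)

a = g sin(θ) = 10.0 × sin(14°) = 10.0 × 0.2419 = 2.42 m/s²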